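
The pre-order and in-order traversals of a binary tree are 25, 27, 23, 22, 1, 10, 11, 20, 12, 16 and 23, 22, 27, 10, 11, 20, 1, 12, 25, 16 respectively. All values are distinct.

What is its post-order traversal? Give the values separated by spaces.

22 23 20 11 10 12 1 27 16 25

The first element of pre-order is the root; it splits in-order into left and right subtrees.
Root 25: left subtree has 8 nodes {23, 22, 27, 10, 11, 20, 1, 12}, right has 1 {16}.
  Root 27: left subtree has 2 nodes {23, 22}, right has 5 {10, 11, 20, 1, 12}.
    Root 23: left subtree has 0 nodes { }, right has 1 {22}.
    Root 1: left subtree has 3 nodes {10, 11, 20}, right has 1 {12}.
      Root 10: left subtree has 0 nodes { }, right has 2 {11, 20}.
        Root 11: left subtree has 0 nodes { }, right has 1 {20}.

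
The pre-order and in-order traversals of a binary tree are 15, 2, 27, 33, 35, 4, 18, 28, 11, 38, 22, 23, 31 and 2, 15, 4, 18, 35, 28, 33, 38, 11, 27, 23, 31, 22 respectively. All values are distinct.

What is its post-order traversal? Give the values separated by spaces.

The first element of pre-order is the root; it splits in-order into left and right subtrees.
Root 15: left subtree has 1 node {2}, right has 11 {4, 18, 35, 28, 33, 38, 11, 27, 23, 31, 22}.
  Root 27: left subtree has 7 nodes {4, 18, 35, 28, 33, 38, 11}, right has 3 {23, 31, 22}.
    Root 33: left subtree has 4 nodes {4, 18, 35, 28}, right has 2 {38, 11}.
      Root 35: left subtree has 2 nodes {4, 18}, right has 1 {28}.
        Root 4: left subtree has 0 nodes { }, right has 1 {18}.
      Root 11: left subtree has 1 node {38}, right has 0 { }.
    Root 22: left subtree has 2 nodes {23, 31}, right has 0 { }.
      Root 23: left subtree has 0 nodes { }, right has 1 {31}.

2 18 4 28 35 38 11 33 31 23 22 27 15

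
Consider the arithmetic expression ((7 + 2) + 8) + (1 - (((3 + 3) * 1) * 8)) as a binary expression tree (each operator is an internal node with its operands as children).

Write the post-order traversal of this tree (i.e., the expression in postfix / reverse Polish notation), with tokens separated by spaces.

Post-order on an expression tree gives postfix notation: for each operator, emit left operand, right operand, then the operator.

7 2 + 8 + 1 3 3 + 1 * 8 * - +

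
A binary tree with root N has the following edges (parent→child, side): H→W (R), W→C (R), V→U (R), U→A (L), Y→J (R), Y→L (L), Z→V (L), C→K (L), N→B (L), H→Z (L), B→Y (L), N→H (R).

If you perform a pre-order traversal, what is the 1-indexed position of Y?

3

Pre-order visits the node, then its left subtree, then its right subtree.
Visit N.
At N: go left to B.
  Visit B.
  At B: go left to Y.
    Visit Y.
    At Y: go left to L.
      L is a leaf — visit L.
    At Y: go right to J.
      J is a leaf — visit J.
  At B: no right child.
At N: go right to H.
  Visit H.
  At H: go left to Z.
    Visit Z.
    At Z: go left to V.
      Visit V.
      At V: no left child.
      At V: go right to U.
        Visit U.
        At U: go left to A.
          A is a leaf — visit A.
        At U: no right child.
    At Z: no right child.
  At H: go right to W.
    Visit W.
    At W: no left child.
    At W: go right to C.
      Visit C.
      At C: go left to K.
        K is a leaf — visit K.
      At C: no right child.
Full pre-order sequence: N, B, Y, L, J, H, Z, V, U, A, W, C, K.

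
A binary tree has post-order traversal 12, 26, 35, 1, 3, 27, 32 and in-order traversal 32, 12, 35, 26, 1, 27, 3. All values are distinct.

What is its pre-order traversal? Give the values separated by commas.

The last element of post-order is the root; it splits in-order into left and right subtrees.
Root 32: left subtree has 0 nodes { }, right has 6 {12, 35, 26, 1, 27, 3}.
  Root 27: left subtree has 4 nodes {12, 35, 26, 1}, right has 1 {3}.
    Root 1: left subtree has 3 nodes {12, 35, 26}, right has 0 { }.
      Root 35: left subtree has 1 node {12}, right has 1 {26}.

32, 27, 1, 35, 12, 26, 3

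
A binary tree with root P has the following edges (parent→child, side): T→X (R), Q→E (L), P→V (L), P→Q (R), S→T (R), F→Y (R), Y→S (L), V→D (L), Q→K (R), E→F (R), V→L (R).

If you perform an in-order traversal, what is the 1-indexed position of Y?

In-order visits the left subtree, then the node, then the right subtree.
At P: go left to V.
  At V: go left to D.
    D is a leaf — visit D.
  Visit V.
  At V: go right to L.
    L is a leaf — visit L.
Visit P.
At P: go right to Q.
  At Q: go left to E.
    At E: no left child.
    Visit E.
    At E: go right to F.
      At F: no left child.
      Visit F.
      At F: go right to Y.
        At Y: go left to S.
          At S: no left child.
          Visit S.
          At S: go right to T.
            At T: no left child.
            Visit T.
            At T: go right to X.
              X is a leaf — visit X.
        Visit Y.
        At Y: no right child.
  Visit Q.
  At Q: go right to K.
    K is a leaf — visit K.
Full in-order sequence: D, V, L, P, E, F, S, T, X, Y, Q, K.

10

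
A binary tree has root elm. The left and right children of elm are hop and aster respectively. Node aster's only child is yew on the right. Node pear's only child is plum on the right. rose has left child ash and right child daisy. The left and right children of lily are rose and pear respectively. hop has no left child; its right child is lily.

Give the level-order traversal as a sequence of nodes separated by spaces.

Level-order visits nodes level by level from the root, left to right within each level.
Level 0: elm
Level 1: hop, aster
Level 2: lily, yew
Level 3: rose, pear
Level 4: ash, daisy, plum

elm hop aster lily yew rose pear ash daisy plum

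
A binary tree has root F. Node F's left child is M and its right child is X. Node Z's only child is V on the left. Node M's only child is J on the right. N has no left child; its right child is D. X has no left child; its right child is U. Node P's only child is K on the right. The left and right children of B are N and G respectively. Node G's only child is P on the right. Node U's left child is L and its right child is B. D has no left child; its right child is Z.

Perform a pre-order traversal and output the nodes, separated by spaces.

F M J X U L B N D Z V G P K

Pre-order visits the node, then its left subtree, then its right subtree.
Visit F.
At F: go left to M.
  Visit M.
  At M: no left child.
  At M: go right to J.
    J is a leaf — visit J.
At F: go right to X.
  Visit X.
  At X: no left child.
  At X: go right to U.
    Visit U.
    At U: go left to L.
      L is a leaf — visit L.
    At U: go right to B.
      Visit B.
      At B: go left to N.
        Visit N.
        At N: no left child.
        At N: go right to D.
          Visit D.
          At D: no left child.
          At D: go right to Z.
            Visit Z.
            At Z: go left to V.
              V is a leaf — visit V.
            At Z: no right child.
      At B: go right to G.
        Visit G.
        At G: no left child.
        At G: go right to P.
          Visit P.
          At P: no left child.
          At P: go right to K.
            K is a leaf — visit K.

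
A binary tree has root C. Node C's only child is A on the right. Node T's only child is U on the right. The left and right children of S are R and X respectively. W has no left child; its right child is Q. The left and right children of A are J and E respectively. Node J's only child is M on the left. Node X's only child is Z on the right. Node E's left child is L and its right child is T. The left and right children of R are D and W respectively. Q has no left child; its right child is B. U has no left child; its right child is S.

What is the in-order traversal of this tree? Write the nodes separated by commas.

C, M, J, A, L, E, T, U, D, R, W, Q, B, S, X, Z

In-order visits the left subtree, then the node, then the right subtree.
At C: no left child.
Visit C.
At C: go right to A.
  At A: go left to J.
    At J: go left to M.
      M is a leaf — visit M.
    Visit J.
    At J: no right child.
  Visit A.
  At A: go right to E.
    At E: go left to L.
      L is a leaf — visit L.
    Visit E.
    At E: go right to T.
      At T: no left child.
      Visit T.
      At T: go right to U.
        At U: no left child.
        Visit U.
        At U: go right to S.
          At S: go left to R.
            At R: go left to D.
              D is a leaf — visit D.
            Visit R.
            At R: go right to W.
              At W: no left child.
              Visit W.
              At W: go right to Q.
                At Q: no left child.
                Visit Q.
                At Q: go right to B.
                  B is a leaf — visit B.
          Visit S.
          At S: go right to X.
            At X: no left child.
            Visit X.
            At X: go right to Z.
              Z is a leaf — visit Z.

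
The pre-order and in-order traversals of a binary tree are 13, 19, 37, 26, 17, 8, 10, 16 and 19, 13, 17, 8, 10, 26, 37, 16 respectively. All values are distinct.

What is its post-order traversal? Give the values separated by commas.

19, 10, 8, 17, 26, 16, 37, 13

The first element of pre-order is the root; it splits in-order into left and right subtrees.
Root 13: left subtree has 1 node {19}, right has 6 {17, 8, 10, 26, 37, 16}.
  Root 37: left subtree has 4 nodes {17, 8, 10, 26}, right has 1 {16}.
    Root 26: left subtree has 3 nodes {17, 8, 10}, right has 0 { }.
      Root 17: left subtree has 0 nodes { }, right has 2 {8, 10}.
        Root 8: left subtree has 0 nodes { }, right has 1 {10}.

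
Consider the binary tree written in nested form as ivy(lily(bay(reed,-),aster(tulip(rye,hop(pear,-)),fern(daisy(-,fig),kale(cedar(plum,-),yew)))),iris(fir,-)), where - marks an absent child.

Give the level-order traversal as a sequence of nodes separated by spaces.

ivy lily iris bay aster fir reed tulip fern rye hop daisy kale pear fig cedar yew plum

Level-order visits nodes level by level from the root, left to right within each level.
Level 0: ivy
Level 1: lily, iris
Level 2: bay, aster, fir
Level 3: reed, tulip, fern
Level 4: rye, hop, daisy, kale
Level 5: pear, fig, cedar, yew
Level 6: plum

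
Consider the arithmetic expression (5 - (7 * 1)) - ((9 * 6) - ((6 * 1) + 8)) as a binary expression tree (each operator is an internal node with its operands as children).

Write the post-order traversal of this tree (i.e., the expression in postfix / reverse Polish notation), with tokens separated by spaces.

5 7 1 * - 9 6 * 6 1 * 8 + - -

Post-order on an expression tree gives postfix notation: for each operator, emit left operand, right operand, then the operator.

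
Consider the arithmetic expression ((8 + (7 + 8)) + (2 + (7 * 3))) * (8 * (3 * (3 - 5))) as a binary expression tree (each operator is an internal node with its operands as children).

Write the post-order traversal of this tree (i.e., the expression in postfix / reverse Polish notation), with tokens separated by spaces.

8 7 8 + + 2 7 3 * + + 8 3 3 5 - * * *

Post-order on an expression tree gives postfix notation: for each operator, emit left operand, right operand, then the operator.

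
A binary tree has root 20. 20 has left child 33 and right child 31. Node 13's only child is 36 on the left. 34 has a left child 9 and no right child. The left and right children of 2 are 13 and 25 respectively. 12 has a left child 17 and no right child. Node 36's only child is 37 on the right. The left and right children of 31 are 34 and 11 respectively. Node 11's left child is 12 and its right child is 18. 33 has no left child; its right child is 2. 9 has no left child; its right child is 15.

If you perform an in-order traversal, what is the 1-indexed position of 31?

In-order visits the left subtree, then the node, then the right subtree.
At 20: go left to 33.
  At 33: no left child.
  Visit 33.
  At 33: go right to 2.
    At 2: go left to 13.
      At 13: go left to 36.
        At 36: no left child.
        Visit 36.
        At 36: go right to 37.
          37 is a leaf — visit 37.
      Visit 13.
      At 13: no right child.
    Visit 2.
    At 2: go right to 25.
      25 is a leaf — visit 25.
Visit 20.
At 20: go right to 31.
  At 31: go left to 34.
    At 34: go left to 9.
      At 9: no left child.
      Visit 9.
      At 9: go right to 15.
        15 is a leaf — visit 15.
    Visit 34.
    At 34: no right child.
  Visit 31.
  At 31: go right to 11.
    At 11: go left to 12.
      At 12: go left to 17.
        17 is a leaf — visit 17.
      Visit 12.
      At 12: no right child.
    Visit 11.
    At 11: go right to 18.
      18 is a leaf — visit 18.
Full in-order sequence: 33, 36, 37, 13, 2, 25, 20, 9, 15, 34, 31, 17, 12, 11, 18.

11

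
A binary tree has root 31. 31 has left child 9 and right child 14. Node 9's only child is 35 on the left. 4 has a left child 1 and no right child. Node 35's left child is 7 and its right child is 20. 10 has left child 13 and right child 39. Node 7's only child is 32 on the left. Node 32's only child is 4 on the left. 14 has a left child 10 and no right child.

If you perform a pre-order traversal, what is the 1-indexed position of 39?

12

Pre-order visits the node, then its left subtree, then its right subtree.
Visit 31.
At 31: go left to 9.
  Visit 9.
  At 9: go left to 35.
    Visit 35.
    At 35: go left to 7.
      Visit 7.
      At 7: go left to 32.
        Visit 32.
        At 32: go left to 4.
          Visit 4.
          At 4: go left to 1.
            1 is a leaf — visit 1.
          At 4: no right child.
        At 32: no right child.
      At 7: no right child.
    At 35: go right to 20.
      20 is a leaf — visit 20.
  At 9: no right child.
At 31: go right to 14.
  Visit 14.
  At 14: go left to 10.
    Visit 10.
    At 10: go left to 13.
      13 is a leaf — visit 13.
    At 10: go right to 39.
      39 is a leaf — visit 39.
  At 14: no right child.
Full pre-order sequence: 31, 9, 35, 7, 32, 4, 1, 20, 14, 10, 13, 39.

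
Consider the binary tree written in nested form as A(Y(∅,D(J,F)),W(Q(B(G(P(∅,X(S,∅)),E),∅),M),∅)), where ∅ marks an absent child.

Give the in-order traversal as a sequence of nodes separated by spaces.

Y J D F A P S X G E B Q M W

In-order visits the left subtree, then the node, then the right subtree.
At A: go left to Y.
  At Y: no left child.
  Visit Y.
  At Y: go right to D.
    At D: go left to J.
      J is a leaf — visit J.
    Visit D.
    At D: go right to F.
      F is a leaf — visit F.
Visit A.
At A: go right to W.
  At W: go left to Q.
    At Q: go left to B.
      At B: go left to G.
        At G: go left to P.
          At P: no left child.
          Visit P.
          At P: go right to X.
            At X: go left to S.
              S is a leaf — visit S.
            Visit X.
            At X: no right child.
        Visit G.
        At G: go right to E.
          E is a leaf — visit E.
      Visit B.
      At B: no right child.
    Visit Q.
    At Q: go right to M.
      M is a leaf — visit M.
  Visit W.
  At W: no right child.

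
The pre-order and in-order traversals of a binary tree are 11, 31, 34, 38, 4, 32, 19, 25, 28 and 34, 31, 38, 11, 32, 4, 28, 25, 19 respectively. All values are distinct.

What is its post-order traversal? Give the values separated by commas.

34, 38, 31, 32, 28, 25, 19, 4, 11

The first element of pre-order is the root; it splits in-order into left and right subtrees.
Root 11: left subtree has 3 nodes {34, 31, 38}, right has 5 {32, 4, 28, 25, 19}.
  Root 31: left subtree has 1 node {34}, right has 1 {38}.
  Root 4: left subtree has 1 node {32}, right has 3 {28, 25, 19}.
    Root 19: left subtree has 2 nodes {28, 25}, right has 0 { }.
      Root 25: left subtree has 1 node {28}, right has 0 { }.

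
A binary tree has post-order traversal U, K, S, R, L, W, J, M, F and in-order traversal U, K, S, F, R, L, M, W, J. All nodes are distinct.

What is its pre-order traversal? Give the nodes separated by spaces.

The last element of post-order is the root; it splits in-order into left and right subtrees.
Root F: left subtree has 3 nodes {U, K, S}, right has 5 {R, L, M, W, J}.
  Root S: left subtree has 2 nodes {U, K}, right has 0 { }.
    Root K: left subtree has 1 node {U}, right has 0 { }.
  Root M: left subtree has 2 nodes {R, L}, right has 2 {W, J}.
    Root L: left subtree has 1 node {R}, right has 0 { }.
    Root J: left subtree has 1 node {W}, right has 0 { }.

F S K U M L R J W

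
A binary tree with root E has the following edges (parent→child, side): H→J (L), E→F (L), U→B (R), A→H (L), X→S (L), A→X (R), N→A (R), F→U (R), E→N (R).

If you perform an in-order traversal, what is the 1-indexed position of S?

9

In-order visits the left subtree, then the node, then the right subtree.
At E: go left to F.
  At F: no left child.
  Visit F.
  At F: go right to U.
    At U: no left child.
    Visit U.
    At U: go right to B.
      B is a leaf — visit B.
Visit E.
At E: go right to N.
  At N: no left child.
  Visit N.
  At N: go right to A.
    At A: go left to H.
      At H: go left to J.
        J is a leaf — visit J.
      Visit H.
      At H: no right child.
    Visit A.
    At A: go right to X.
      At X: go left to S.
        S is a leaf — visit S.
      Visit X.
      At X: no right child.
Full in-order sequence: F, U, B, E, N, J, H, A, S, X.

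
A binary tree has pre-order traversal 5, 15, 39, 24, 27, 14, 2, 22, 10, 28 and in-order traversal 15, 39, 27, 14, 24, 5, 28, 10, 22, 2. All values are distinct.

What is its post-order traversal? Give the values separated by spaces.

14 27 24 39 15 28 10 22 2 5

The first element of pre-order is the root; it splits in-order into left and right subtrees.
Root 5: left subtree has 5 nodes {15, 39, 27, 14, 24}, right has 4 {28, 10, 22, 2}.
  Root 15: left subtree has 0 nodes { }, right has 4 {39, 27, 14, 24}.
    Root 39: left subtree has 0 nodes { }, right has 3 {27, 14, 24}.
      Root 24: left subtree has 2 nodes {27, 14}, right has 0 { }.
        Root 27: left subtree has 0 nodes { }, right has 1 {14}.
  Root 2: left subtree has 3 nodes {28, 10, 22}, right has 0 { }.
    Root 22: left subtree has 2 nodes {28, 10}, right has 0 { }.
      Root 10: left subtree has 1 node {28}, right has 0 { }.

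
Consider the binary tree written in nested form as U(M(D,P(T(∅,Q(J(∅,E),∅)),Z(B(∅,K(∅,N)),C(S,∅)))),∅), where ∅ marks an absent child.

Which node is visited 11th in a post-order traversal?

Post-order visits the left subtree, then the right subtree, then the node.
At U: go left to M.
  At M: go left to D.
    D is a leaf — visit D.
  At M: go right to P.
    At P: go left to T.
      At T: no left child.
      At T: go right to Q.
        At Q: go left to J.
          At J: no left child.
          At J: go right to E.
            E is a leaf — visit E.
          Visit J.
        At Q: no right child.
        Visit Q.
      Visit T.
    At P: go right to Z.
      At Z: go left to B.
        At B: no left child.
        At B: go right to K.
          At K: no left child.
          At K: go right to N.
            N is a leaf — visit N.
          Visit K.
        Visit B.
      At Z: go right to C.
        At C: go left to S.
          S is a leaf — visit S.
        At C: no right child.
        Visit C.
      Visit Z.
    Visit P.
  Visit M.
At U: no right child.
Visit U.
Full post-order sequence: D, E, J, Q, T, N, K, B, S, C, Z, P, M, U.

Z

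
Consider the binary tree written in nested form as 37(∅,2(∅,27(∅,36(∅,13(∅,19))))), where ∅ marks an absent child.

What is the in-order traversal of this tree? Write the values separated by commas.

In-order visits the left subtree, then the node, then the right subtree.
At 37: no left child.
Visit 37.
At 37: go right to 2.
  At 2: no left child.
  Visit 2.
  At 2: go right to 27.
    At 27: no left child.
    Visit 27.
    At 27: go right to 36.
      At 36: no left child.
      Visit 36.
      At 36: go right to 13.
        At 13: no left child.
        Visit 13.
        At 13: go right to 19.
          19 is a leaf — visit 19.

37, 2, 27, 36, 13, 19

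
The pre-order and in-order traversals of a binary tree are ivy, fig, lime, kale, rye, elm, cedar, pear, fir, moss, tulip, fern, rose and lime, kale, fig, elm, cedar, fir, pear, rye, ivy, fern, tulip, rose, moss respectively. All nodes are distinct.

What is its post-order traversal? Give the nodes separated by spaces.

The first element of pre-order is the root; it splits in-order into left and right subtrees.
Root ivy: left subtree has 8 nodes {lime, kale, fig, elm, cedar, fir, pear, rye}, right has 4 {fern, tulip, rose, moss}.
  Root fig: left subtree has 2 nodes {lime, kale}, right has 5 {elm, cedar, fir, pear, rye}.
    Root lime: left subtree has 0 nodes { }, right has 1 {kale}.
    Root rye: left subtree has 4 nodes {elm, cedar, fir, pear}, right has 0 { }.
      Root elm: left subtree has 0 nodes { }, right has 3 {cedar, fir, pear}.
        Root cedar: left subtree has 0 nodes { }, right has 2 {fir, pear}.
          Root pear: left subtree has 1 node {fir}, right has 0 { }.
  Root moss: left subtree has 3 nodes {fern, tulip, rose}, right has 0 { }.
    Root tulip: left subtree has 1 node {fern}, right has 1 {rose}.

kale lime fir pear cedar elm rye fig fern rose tulip moss ivy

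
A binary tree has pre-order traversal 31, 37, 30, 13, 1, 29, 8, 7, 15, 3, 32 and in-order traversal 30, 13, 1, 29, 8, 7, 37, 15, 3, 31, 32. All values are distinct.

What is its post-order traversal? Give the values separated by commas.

7, 8, 29, 1, 13, 30, 3, 15, 37, 32, 31

The first element of pre-order is the root; it splits in-order into left and right subtrees.
Root 31: left subtree has 9 nodes {30, 13, 1, 29, 8, 7, 37, 15, 3}, right has 1 {32}.
  Root 37: left subtree has 6 nodes {30, 13, 1, 29, 8, 7}, right has 2 {15, 3}.
    Root 30: left subtree has 0 nodes { }, right has 5 {13, 1, 29, 8, 7}.
      Root 13: left subtree has 0 nodes { }, right has 4 {1, 29, 8, 7}.
        Root 1: left subtree has 0 nodes { }, right has 3 {29, 8, 7}.
          Root 29: left subtree has 0 nodes { }, right has 2 {8, 7}.
            Root 8: left subtree has 0 nodes { }, right has 1 {7}.
    Root 15: left subtree has 0 nodes { }, right has 1 {3}.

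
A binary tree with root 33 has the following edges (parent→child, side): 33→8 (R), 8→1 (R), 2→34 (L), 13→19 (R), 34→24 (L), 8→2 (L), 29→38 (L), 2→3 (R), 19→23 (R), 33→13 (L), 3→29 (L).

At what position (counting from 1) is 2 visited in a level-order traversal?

5

Level-order visits nodes level by level from the root, left to right within each level.
Level 0: 33
Level 1: 13, 8
Level 2: 19, 2, 1
Level 3: 23, 34, 3
Level 4: 24, 29
Level 5: 38
Full level-order sequence: 33, 13, 8, 19, 2, 1, 23, 34, 3, 24, 29, 38.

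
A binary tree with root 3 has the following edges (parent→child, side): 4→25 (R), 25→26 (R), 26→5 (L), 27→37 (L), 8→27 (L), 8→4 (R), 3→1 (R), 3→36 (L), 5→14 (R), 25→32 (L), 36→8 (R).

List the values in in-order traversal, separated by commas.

In-order visits the left subtree, then the node, then the right subtree.
At 3: go left to 36.
  At 36: no left child.
  Visit 36.
  At 36: go right to 8.
    At 8: go left to 27.
      At 27: go left to 37.
        37 is a leaf — visit 37.
      Visit 27.
      At 27: no right child.
    Visit 8.
    At 8: go right to 4.
      At 4: no left child.
      Visit 4.
      At 4: go right to 25.
        At 25: go left to 32.
          32 is a leaf — visit 32.
        Visit 25.
        At 25: go right to 26.
          At 26: go left to 5.
            At 5: no left child.
            Visit 5.
            At 5: go right to 14.
              14 is a leaf — visit 14.
          Visit 26.
          At 26: no right child.
Visit 3.
At 3: go right to 1.
  1 is a leaf — visit 1.

36, 37, 27, 8, 4, 32, 25, 5, 14, 26, 3, 1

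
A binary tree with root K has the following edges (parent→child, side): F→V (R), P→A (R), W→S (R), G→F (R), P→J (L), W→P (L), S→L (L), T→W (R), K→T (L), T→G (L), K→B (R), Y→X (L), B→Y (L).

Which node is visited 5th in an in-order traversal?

In-order visits the left subtree, then the node, then the right subtree.
At K: go left to T.
  At T: go left to G.
    At G: no left child.
    Visit G.
    At G: go right to F.
      At F: no left child.
      Visit F.
      At F: go right to V.
        V is a leaf — visit V.
  Visit T.
  At T: go right to W.
    At W: go left to P.
      At P: go left to J.
        J is a leaf — visit J.
      Visit P.
      At P: go right to A.
        A is a leaf — visit A.
    Visit W.
    At W: go right to S.
      At S: go left to L.
        L is a leaf — visit L.
      Visit S.
      At S: no right child.
Visit K.
At K: go right to B.
  At B: go left to Y.
    At Y: go left to X.
      X is a leaf — visit X.
    Visit Y.
    At Y: no right child.
  Visit B.
  At B: no right child.
Full in-order sequence: G, F, V, T, J, P, A, W, L, S, K, X, Y, B.

J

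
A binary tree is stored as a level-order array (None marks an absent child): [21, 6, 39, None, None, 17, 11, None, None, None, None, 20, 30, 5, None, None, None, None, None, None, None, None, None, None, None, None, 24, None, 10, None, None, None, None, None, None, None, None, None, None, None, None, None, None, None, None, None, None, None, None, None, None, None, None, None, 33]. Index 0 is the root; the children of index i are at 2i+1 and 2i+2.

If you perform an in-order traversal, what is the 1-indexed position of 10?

10

In-order visits the left subtree, then the node, then the right subtree.
At 21: go left to 6.
  6 is a leaf — visit 6.
Visit 21.
At 21: go right to 39.
  At 39: go left to 17.
    At 17: go left to 20.
      20 is a leaf — visit 20.
    Visit 17.
    At 17: go right to 30.
      At 30: no left child.
      Visit 30.
      At 30: go right to 24.
        At 24: no left child.
        Visit 24.
        At 24: go right to 33.
          33 is a leaf — visit 33.
  Visit 39.
  At 39: go right to 11.
    At 11: go left to 5.
      At 5: no left child.
      Visit 5.
      At 5: go right to 10.
        10 is a leaf — visit 10.
    Visit 11.
    At 11: no right child.
Full in-order sequence: 6, 21, 20, 17, 30, 24, 33, 39, 5, 10, 11.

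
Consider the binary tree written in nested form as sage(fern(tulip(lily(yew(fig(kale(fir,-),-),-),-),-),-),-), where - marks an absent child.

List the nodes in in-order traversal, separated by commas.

In-order visits the left subtree, then the node, then the right subtree.
At sage: go left to fern.
  At fern: go left to tulip.
    At tulip: go left to lily.
      At lily: go left to yew.
        At yew: go left to fig.
          At fig: go left to kale.
            At kale: go left to fir.
              fir is a leaf — visit fir.
            Visit kale.
            At kale: no right child.
          Visit fig.
          At fig: no right child.
        Visit yew.
        At yew: no right child.
      Visit lily.
      At lily: no right child.
    Visit tulip.
    At tulip: no right child.
  Visit fern.
  At fern: no right child.
Visit sage.
At sage: no right child.

fir, kale, fig, yew, lily, tulip, fern, sage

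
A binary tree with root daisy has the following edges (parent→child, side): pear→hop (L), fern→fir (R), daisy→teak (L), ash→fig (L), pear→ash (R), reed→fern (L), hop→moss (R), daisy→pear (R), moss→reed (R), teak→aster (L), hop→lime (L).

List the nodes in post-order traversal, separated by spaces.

aster teak lime fir fern reed moss hop fig ash pear daisy

Post-order visits the left subtree, then the right subtree, then the node.
At daisy: go left to teak.
  At teak: go left to aster.
    aster is a leaf — visit aster.
  At teak: no right child.
  Visit teak.
At daisy: go right to pear.
  At pear: go left to hop.
    At hop: go left to lime.
      lime is a leaf — visit lime.
    At hop: go right to moss.
      At moss: no left child.
      At moss: go right to reed.
        At reed: go left to fern.
          At fern: no left child.
          At fern: go right to fir.
            fir is a leaf — visit fir.
          Visit fern.
        At reed: no right child.
        Visit reed.
      Visit moss.
    Visit hop.
  At pear: go right to ash.
    At ash: go left to fig.
      fig is a leaf — visit fig.
    At ash: no right child.
    Visit ash.
  Visit pear.
Visit daisy.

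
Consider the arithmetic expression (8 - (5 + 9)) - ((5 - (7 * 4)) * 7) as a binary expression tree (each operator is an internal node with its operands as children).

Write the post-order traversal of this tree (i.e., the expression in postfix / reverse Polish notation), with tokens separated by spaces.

Post-order on an expression tree gives postfix notation: for each operator, emit left operand, right operand, then the operator.

8 5 9 + - 5 7 4 * - 7 * -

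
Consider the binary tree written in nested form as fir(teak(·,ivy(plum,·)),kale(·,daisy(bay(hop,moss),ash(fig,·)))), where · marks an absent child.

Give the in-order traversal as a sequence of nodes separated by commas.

teak, plum, ivy, fir, kale, hop, bay, moss, daisy, fig, ash

In-order visits the left subtree, then the node, then the right subtree.
At fir: go left to teak.
  At teak: no left child.
  Visit teak.
  At teak: go right to ivy.
    At ivy: go left to plum.
      plum is a leaf — visit plum.
    Visit ivy.
    At ivy: no right child.
Visit fir.
At fir: go right to kale.
  At kale: no left child.
  Visit kale.
  At kale: go right to daisy.
    At daisy: go left to bay.
      At bay: go left to hop.
        hop is a leaf — visit hop.
      Visit bay.
      At bay: go right to moss.
        moss is a leaf — visit moss.
    Visit daisy.
    At daisy: go right to ash.
      At ash: go left to fig.
        fig is a leaf — visit fig.
      Visit ash.
      At ash: no right child.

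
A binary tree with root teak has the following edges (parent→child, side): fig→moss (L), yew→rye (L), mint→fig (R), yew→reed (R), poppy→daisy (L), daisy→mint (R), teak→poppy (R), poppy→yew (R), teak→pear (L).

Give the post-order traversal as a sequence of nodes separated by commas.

Post-order visits the left subtree, then the right subtree, then the node.
At teak: go left to pear.
  pear is a leaf — visit pear.
At teak: go right to poppy.
  At poppy: go left to daisy.
    At daisy: no left child.
    At daisy: go right to mint.
      At mint: no left child.
      At mint: go right to fig.
        At fig: go left to moss.
          moss is a leaf — visit moss.
        At fig: no right child.
        Visit fig.
      Visit mint.
    Visit daisy.
  At poppy: go right to yew.
    At yew: go left to rye.
      rye is a leaf — visit rye.
    At yew: go right to reed.
      reed is a leaf — visit reed.
    Visit yew.
  Visit poppy.
Visit teak.

pear, moss, fig, mint, daisy, rye, reed, yew, poppy, teak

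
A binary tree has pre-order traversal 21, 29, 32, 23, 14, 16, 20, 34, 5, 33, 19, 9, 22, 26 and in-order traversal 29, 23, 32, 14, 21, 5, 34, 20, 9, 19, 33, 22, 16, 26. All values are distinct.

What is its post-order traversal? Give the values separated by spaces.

The first element of pre-order is the root; it splits in-order into left and right subtrees.
Root 21: left subtree has 4 nodes {29, 23, 32, 14}, right has 9 {5, 34, 20, 9, 19, 33, 22, 16, 26}.
  Root 29: left subtree has 0 nodes { }, right has 3 {23, 32, 14}.
    Root 32: left subtree has 1 node {23}, right has 1 {14}.
  Root 16: left subtree has 7 nodes {5, 34, 20, 9, 19, 33, 22}, right has 1 {26}.
    Root 20: left subtree has 2 nodes {5, 34}, right has 4 {9, 19, 33, 22}.
      Root 34: left subtree has 1 node {5}, right has 0 { }.
      Root 33: left subtree has 2 nodes {9, 19}, right has 1 {22}.
        Root 19: left subtree has 1 node {9}, right has 0 { }.

23 14 32 29 5 34 9 19 22 33 20 26 16 21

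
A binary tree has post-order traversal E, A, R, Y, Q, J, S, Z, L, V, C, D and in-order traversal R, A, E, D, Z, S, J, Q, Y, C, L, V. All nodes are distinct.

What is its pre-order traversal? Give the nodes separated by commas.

The last element of post-order is the root; it splits in-order into left and right subtrees.
Root D: left subtree has 3 nodes {R, A, E}, right has 8 {Z, S, J, Q, Y, C, L, V}.
  Root R: left subtree has 0 nodes { }, right has 2 {A, E}.
    Root A: left subtree has 0 nodes { }, right has 1 {E}.
  Root C: left subtree has 5 nodes {Z, S, J, Q, Y}, right has 2 {L, V}.
    Root Z: left subtree has 0 nodes { }, right has 4 {S, J, Q, Y}.
      Root S: left subtree has 0 nodes { }, right has 3 {J, Q, Y}.
        Root J: left subtree has 0 nodes { }, right has 2 {Q, Y}.
          Root Q: left subtree has 0 nodes { }, right has 1 {Y}.
    Root V: left subtree has 1 node {L}, right has 0 { }.

D, R, A, E, C, Z, S, J, Q, Y, V, L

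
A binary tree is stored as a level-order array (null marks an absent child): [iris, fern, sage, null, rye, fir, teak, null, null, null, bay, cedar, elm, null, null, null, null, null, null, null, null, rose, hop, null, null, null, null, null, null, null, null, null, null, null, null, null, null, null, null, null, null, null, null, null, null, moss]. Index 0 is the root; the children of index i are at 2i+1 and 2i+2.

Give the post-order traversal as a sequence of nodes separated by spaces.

rose moss hop bay rye fern cedar elm fir teak sage iris

Post-order visits the left subtree, then the right subtree, then the node.
At iris: go left to fern.
  At fern: no left child.
  At fern: go right to rye.
    At rye: no left child.
    At rye: go right to bay.
      At bay: go left to rose.
        rose is a leaf — visit rose.
      At bay: go right to hop.
        At hop: go left to moss.
          moss is a leaf — visit moss.
        At hop: no right child.
        Visit hop.
      Visit bay.
    Visit rye.
  Visit fern.
At iris: go right to sage.
  At sage: go left to fir.
    At fir: go left to cedar.
      cedar is a leaf — visit cedar.
    At fir: go right to elm.
      elm is a leaf — visit elm.
    Visit fir.
  At sage: go right to teak.
    teak is a leaf — visit teak.
  Visit sage.
Visit iris.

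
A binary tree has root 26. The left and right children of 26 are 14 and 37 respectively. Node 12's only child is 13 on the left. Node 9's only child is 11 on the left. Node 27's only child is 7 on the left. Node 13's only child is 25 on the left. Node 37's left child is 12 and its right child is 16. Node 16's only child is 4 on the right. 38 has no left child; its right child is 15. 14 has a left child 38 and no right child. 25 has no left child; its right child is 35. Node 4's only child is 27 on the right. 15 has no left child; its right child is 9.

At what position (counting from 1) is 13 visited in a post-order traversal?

Post-order visits the left subtree, then the right subtree, then the node.
At 26: go left to 14.
  At 14: go left to 38.
    At 38: no left child.
    At 38: go right to 15.
      At 15: no left child.
      At 15: go right to 9.
        At 9: go left to 11.
          11 is a leaf — visit 11.
        At 9: no right child.
        Visit 9.
      Visit 15.
    Visit 38.
  At 14: no right child.
  Visit 14.
At 26: go right to 37.
  At 37: go left to 12.
    At 12: go left to 13.
      At 13: go left to 25.
        At 25: no left child.
        At 25: go right to 35.
          35 is a leaf — visit 35.
        Visit 25.
      At 13: no right child.
      Visit 13.
    At 12: no right child.
    Visit 12.
  At 37: go right to 16.
    At 16: no left child.
    At 16: go right to 4.
      At 4: no left child.
      At 4: go right to 27.
        At 27: go left to 7.
          7 is a leaf — visit 7.
        At 27: no right child.
        Visit 27.
      Visit 4.
    Visit 16.
  Visit 37.
Visit 26.
Full post-order sequence: 11, 9, 15, 38, 14, 35, 25, 13, 12, 7, 27, 4, 16, 37, 26.

8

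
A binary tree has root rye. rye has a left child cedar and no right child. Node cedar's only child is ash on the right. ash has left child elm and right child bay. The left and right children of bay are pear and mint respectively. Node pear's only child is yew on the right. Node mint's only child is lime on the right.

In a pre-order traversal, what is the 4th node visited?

elm

Pre-order visits the node, then its left subtree, then its right subtree.
Visit rye.
At rye: go left to cedar.
  Visit cedar.
  At cedar: no left child.
  At cedar: go right to ash.
    Visit ash.
    At ash: go left to elm.
      elm is a leaf — visit elm.
    At ash: go right to bay.
      Visit bay.
      At bay: go left to pear.
        Visit pear.
        At pear: no left child.
        At pear: go right to yew.
          yew is a leaf — visit yew.
      At bay: go right to mint.
        Visit mint.
        At mint: no left child.
        At mint: go right to lime.
          lime is a leaf — visit lime.
At rye: no right child.
Full pre-order sequence: rye, cedar, ash, elm, bay, pear, yew, mint, lime.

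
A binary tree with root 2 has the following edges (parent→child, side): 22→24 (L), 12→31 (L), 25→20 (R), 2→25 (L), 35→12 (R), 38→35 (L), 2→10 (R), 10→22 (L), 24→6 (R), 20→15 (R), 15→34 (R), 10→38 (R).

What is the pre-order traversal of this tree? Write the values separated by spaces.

Pre-order visits the node, then its left subtree, then its right subtree.
Visit 2.
At 2: go left to 25.
  Visit 25.
  At 25: no left child.
  At 25: go right to 20.
    Visit 20.
    At 20: no left child.
    At 20: go right to 15.
      Visit 15.
      At 15: no left child.
      At 15: go right to 34.
        34 is a leaf — visit 34.
At 2: go right to 10.
  Visit 10.
  At 10: go left to 22.
    Visit 22.
    At 22: go left to 24.
      Visit 24.
      At 24: no left child.
      At 24: go right to 6.
        6 is a leaf — visit 6.
    At 22: no right child.
  At 10: go right to 38.
    Visit 38.
    At 38: go left to 35.
      Visit 35.
      At 35: no left child.
      At 35: go right to 12.
        Visit 12.
        At 12: go left to 31.
          31 is a leaf — visit 31.
        At 12: no right child.
    At 38: no right child.

2 25 20 15 34 10 22 24 6 38 35 12 31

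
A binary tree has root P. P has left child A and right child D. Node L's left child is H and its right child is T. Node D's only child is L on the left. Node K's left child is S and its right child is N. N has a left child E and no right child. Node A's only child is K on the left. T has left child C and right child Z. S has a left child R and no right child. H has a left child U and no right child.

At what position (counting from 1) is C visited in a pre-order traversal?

Pre-order visits the node, then its left subtree, then its right subtree.
Visit P.
At P: go left to A.
  Visit A.
  At A: go left to K.
    Visit K.
    At K: go left to S.
      Visit S.
      At S: go left to R.
        R is a leaf — visit R.
      At S: no right child.
    At K: go right to N.
      Visit N.
      At N: go left to E.
        E is a leaf — visit E.
      At N: no right child.
  At A: no right child.
At P: go right to D.
  Visit D.
  At D: go left to L.
    Visit L.
    At L: go left to H.
      Visit H.
      At H: go left to U.
        U is a leaf — visit U.
      At H: no right child.
    At L: go right to T.
      Visit T.
      At T: go left to C.
        C is a leaf — visit C.
      At T: go right to Z.
        Z is a leaf — visit Z.
  At D: no right child.
Full pre-order sequence: P, A, K, S, R, N, E, D, L, H, U, T, C, Z.

13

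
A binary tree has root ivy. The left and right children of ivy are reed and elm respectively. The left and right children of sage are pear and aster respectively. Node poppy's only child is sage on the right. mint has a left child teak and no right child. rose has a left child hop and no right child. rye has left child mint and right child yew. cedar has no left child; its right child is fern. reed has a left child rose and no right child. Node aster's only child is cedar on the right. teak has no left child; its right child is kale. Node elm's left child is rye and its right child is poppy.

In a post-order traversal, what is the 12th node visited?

Post-order visits the left subtree, then the right subtree, then the node.
At ivy: go left to reed.
  At reed: go left to rose.
    At rose: go left to hop.
      hop is a leaf — visit hop.
    At rose: no right child.
    Visit rose.
  At reed: no right child.
  Visit reed.
At ivy: go right to elm.
  At elm: go left to rye.
    At rye: go left to mint.
      At mint: go left to teak.
        At teak: no left child.
        At teak: go right to kale.
          kale is a leaf — visit kale.
        Visit teak.
      At mint: no right child.
      Visit mint.
    At rye: go right to yew.
      yew is a leaf — visit yew.
    Visit rye.
  At elm: go right to poppy.
    At poppy: no left child.
    At poppy: go right to sage.
      At sage: go left to pear.
        pear is a leaf — visit pear.
      At sage: go right to aster.
        At aster: no left child.
        At aster: go right to cedar.
          At cedar: no left child.
          At cedar: go right to fern.
            fern is a leaf — visit fern.
          Visit cedar.
        Visit aster.
      Visit sage.
    Visit poppy.
  Visit elm.
Visit ivy.
Full post-order sequence: hop, rose, reed, kale, teak, mint, yew, rye, pear, fern, cedar, aster, sage, poppy, elm, ivy.

aster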